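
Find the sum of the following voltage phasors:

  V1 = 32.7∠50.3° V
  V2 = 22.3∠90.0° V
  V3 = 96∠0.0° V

Step 1 — Convert each phasor to rectangular form:
  V1 = 32.7·(cos(50.3°) + j·sin(50.3°)) = 20.89 + j25.16 V
  V2 = 22.3·(cos(90.0°) + j·sin(90.0°)) = 0 + j22.3 V
  V3 = 96·(cos(0.0°) + j·sin(0.0°)) = 96 V
Step 2 — Sum components: V_total = 116.9 + j47.46 V.
Step 3 — Convert to polar: |V_total| = 126.2 V, ∠V_total = 22.1°.

V_total = 126.2∠22.1° V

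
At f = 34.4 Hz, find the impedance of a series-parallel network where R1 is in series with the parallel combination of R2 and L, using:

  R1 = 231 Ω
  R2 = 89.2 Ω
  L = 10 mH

Step 1 — Angular frequency: ω = 2π·f = 2π·34.4 = 216.1 rad/s.
Step 2 — Component impedances:
  R1: Z = R = 231 Ω
  R2: Z = R = 89.2 Ω
  L: Z = jωL = j·216.1·0.01 = 0 + j2.161 Ω
Step 3 — Parallel branch: R2 || L = 1/(1/R2 + 1/L) = 0.05234 + j2.16 Ω.
Step 4 — Series with R1: Z_total = R1 + (R2 || L) = 231.1 + j2.16 Ω = 231.1∠0.5° Ω.

Z = 231.1 + j2.16 Ω = 231.1∠0.5° Ω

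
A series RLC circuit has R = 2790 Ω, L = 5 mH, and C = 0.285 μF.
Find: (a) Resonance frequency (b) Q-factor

Step 1 — Resonance condition Im(Z)=0 gives ω₀ = 1/√(LC).
Step 2 — ω₀ = 1/√(0.005·2.85e-07) = 2.649e+04 rad/s.
Step 3 — f₀ = ω₀/(2π) = 4216 Hz.
Step 4 — Series Q: Q = ω₀L/R = 2.649e+04·0.005/2790 = 0.04747.

(a) f₀ = 4216 Hz  (b) Q = 0.04747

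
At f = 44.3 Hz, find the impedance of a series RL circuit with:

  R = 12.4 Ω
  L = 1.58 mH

Step 1 — Angular frequency: ω = 2π·f = 2π·44.3 = 278.3 rad/s.
Step 2 — Component impedances:
  R: Z = R = 12.4 Ω
  L: Z = jωL = j·278.3·0.00158 = 0 + j0.4398 Ω
Step 3 — Series combination: Z_total = R + L = 12.4 + j0.4398 Ω = 12.41∠2.0° Ω.

Z = 12.4 + j0.4398 Ω = 12.41∠2.0° Ω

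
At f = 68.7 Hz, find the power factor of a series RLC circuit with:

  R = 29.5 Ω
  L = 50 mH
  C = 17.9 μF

Step 1 — Angular frequency: ω = 2π·f = 2π·68.7 = 431.7 rad/s.
Step 2 — Component impedances:
  R: Z = R = 29.5 Ω
  L: Z = jωL = j·431.7·0.05 = 0 + j21.58 Ω
  C: Z = 1/(jωC) = -j/(ω·C) = 0 - j129.4 Ω
Step 3 — Series combination: Z_total = R + L + C = 29.5 - j107.8 Ω = 111.8∠-74.7° Ω.
Step 4 — Power factor: PF = cos(φ) = Re(Z)/|Z| = 29.5/111.8 = 0.2639.
Step 5 — Type: Im(Z) = -107.8 ⇒ leading (phase φ = -74.7°).

PF = 0.2639 (leading, φ = -74.7°)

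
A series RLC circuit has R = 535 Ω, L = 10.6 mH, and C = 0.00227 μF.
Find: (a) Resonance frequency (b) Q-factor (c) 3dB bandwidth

Step 1 — Resonance condition Im(Z)=0 gives ω₀ = 1/√(LC).
Step 2 — ω₀ = 1/√(0.0106·2.27e-09) = 2.039e+05 rad/s.
Step 3 — f₀ = ω₀/(2π) = 3.245e+04 Hz.
Step 4 — Series Q: Q = ω₀L/R = 2.039e+05·0.0106/535 = 4.039.
Step 5 — 3dB bandwidth: Δω = ω₀/Q = 5.047e+04 rad/s; BW = Δω/(2π) = 8033 Hz.

(a) f₀ = 3.245e+04 Hz  (b) Q = 4.039  (c) BW = 8033 Hz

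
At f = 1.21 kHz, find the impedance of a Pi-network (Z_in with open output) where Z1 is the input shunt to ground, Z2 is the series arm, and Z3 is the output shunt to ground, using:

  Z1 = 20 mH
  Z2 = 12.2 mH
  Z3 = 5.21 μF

Step 1 — Angular frequency: ω = 2π·f = 2π·1210 = 7603 rad/s.
Step 2 — Component impedances:
  Z1: Z = jωL = j·7603·0.02 = 0 + j152.1 Ω
  Z2: Z = jωL = j·7603·0.0122 = 0 + j92.75 Ω
  Z3: Z = 1/(jωC) = -j/(ω·C) = 0 - j25.25 Ω
Step 3 — With open output, the series arm Z2 and the output shunt Z3 appear in series to ground: Z2 + Z3 = 0 + j67.51 Ω.
Step 4 — Parallel with input shunt Z1: Z_in = Z1 || (Z2 + Z3) = 0 + j46.75 Ω = 46.75∠90.0° Ω.

Z = 0 + j46.75 Ω = 46.75∠90.0° Ω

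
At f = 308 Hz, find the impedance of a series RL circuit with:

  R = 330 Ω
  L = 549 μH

Step 1 — Angular frequency: ω = 2π·f = 2π·308 = 1935 rad/s.
Step 2 — Component impedances:
  R: Z = R = 330 Ω
  L: Z = jωL = j·1935·0.000549 = 0 + j1.062 Ω
Step 3 — Series combination: Z_total = R + L = 330 + j1.062 Ω = 330∠0.2° Ω.

Z = 330 + j1.062 Ω = 330∠0.2° Ω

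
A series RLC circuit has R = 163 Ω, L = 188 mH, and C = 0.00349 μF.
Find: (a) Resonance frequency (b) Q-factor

Step 1 — Resonance condition Im(Z)=0 gives ω₀ = 1/√(LC).
Step 2 — ω₀ = 1/√(0.188·3.49e-09) = 3.904e+04 rad/s.
Step 3 — f₀ = ω₀/(2π) = 6213 Hz.
Step 4 — Series Q: Q = ω₀L/R = 3.904e+04·0.188/163 = 45.03.

(a) f₀ = 6213 Hz  (b) Q = 45.03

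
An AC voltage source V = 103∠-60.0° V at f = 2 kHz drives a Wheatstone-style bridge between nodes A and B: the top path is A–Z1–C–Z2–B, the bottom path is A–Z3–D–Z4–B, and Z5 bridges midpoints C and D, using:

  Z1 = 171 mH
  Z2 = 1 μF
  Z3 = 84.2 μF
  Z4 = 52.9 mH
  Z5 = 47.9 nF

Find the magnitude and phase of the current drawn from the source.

Step 1 — Angular frequency: ω = 2π·f = 2π·2000 = 1.257e+04 rad/s.
Step 2 — Component impedances:
  Z1: Z = jωL = j·1.257e+04·0.171 = 0 + j2149 Ω
  Z2: Z = 1/(jωC) = -j/(ω·C) = 0 - j79.58 Ω
  Z3: Z = 1/(jωC) = -j/(ω·C) = 0 - j0.9451 Ω
  Z4: Z = jωL = j·1.257e+04·0.0529 = 0 + j664.8 Ω
  Z5: Z = 1/(jωC) = -j/(ω·C) = 0 - j1661 Ω
Step 3 — Bridge requires nodal analysis (the Z5 bridge couples midpoints C and D, so the two paths cannot be reduced to a simple series/parallel combination). Setting node B to ground and injecting 1 A at node A, the 3-node admittance system at A, C, D solves to V_A = Z_AB = 0 + j729.9 Ω = 729.9∠90.0° Ω.
Step 4 — Source phasor: V = 103∠-60.0° V = 51.5 - j89.2 V.
Step 5 — Ohm's law: I = V / Z_total = (51.5 - j89.2) / (0 + j729.9) = -0.1222 - j0.07055 A.
Step 6 — Convert to polar: |I| = 0.1411 A, ∠I = -150.0°.

I = 0.1411∠-150.0° A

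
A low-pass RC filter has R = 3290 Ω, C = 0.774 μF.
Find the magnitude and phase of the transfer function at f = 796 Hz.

Step 1 — Angular frequency: ω = 2π·796 = 5001 rad/s.
Step 2 — Transfer function: H(jω) = 1/(1 + jωRC).
Step 3 — Denominator: 1 + jωRC = 1 + j·5001·3290·7.74e-07 = 1 + j12.74.
Step 4 — H = 0.006127 - j0.07804.
Step 5 — Magnitude: |H| = 0.07828 (-22.1 dB); phase: φ = -85.5°.

|H| = 0.07828 (-22.1 dB), φ = -85.5°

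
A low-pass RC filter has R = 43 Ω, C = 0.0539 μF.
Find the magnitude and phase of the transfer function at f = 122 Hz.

Step 1 — Angular frequency: ω = 2π·122 = 766.5 rad/s.
Step 2 — Transfer function: H(jω) = 1/(1 + jωRC).
Step 3 — Denominator: 1 + jωRC = 1 + j·766.5·43·5.39e-08 = 1 + j0.001777.
Step 4 — H = 1 - j0.001777.
Step 5 — Magnitude: |H| = 1 (-0.0 dB); phase: φ = -0.1°.

|H| = 1 (-0.0 dB), φ = -0.1°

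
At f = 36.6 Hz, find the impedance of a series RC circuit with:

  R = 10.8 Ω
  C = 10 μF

Step 1 — Angular frequency: ω = 2π·f = 2π·36.6 = 230 rad/s.
Step 2 — Component impedances:
  R: Z = R = 10.8 Ω
  C: Z = 1/(jωC) = -j/(ω·C) = 0 - j434.8 Ω
Step 3 — Series combination: Z_total = R + C = 10.8 - j434.8 Ω = 435∠-88.6° Ω.

Z = 10.8 - j434.8 Ω = 435∠-88.6° Ω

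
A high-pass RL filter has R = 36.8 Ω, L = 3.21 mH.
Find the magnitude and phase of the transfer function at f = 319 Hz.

Step 1 — Angular frequency: ω = 2π·319 = 2004 rad/s.
Step 2 — Transfer function: H(jω) = jωL/(R + jωL).
Step 3 — Numerator jωL = j·6.434; denominator R + jωL = 36.8 + j6.434.
Step 4 — H = 0.02966 + j0.1696.
Step 5 — Magnitude: |H| = 0.1722 (-15.3 dB); phase: φ = 80.1°.

|H| = 0.1722 (-15.3 dB), φ = 80.1°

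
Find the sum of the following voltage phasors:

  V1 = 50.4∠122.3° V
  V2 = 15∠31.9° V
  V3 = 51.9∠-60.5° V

Step 1 — Convert each phasor to rectangular form:
  V1 = 50.4·(cos(122.3°) + j·sin(122.3°)) = -26.93 + j42.6 V
  V2 = 15·(cos(31.9°) + j·sin(31.9°)) = 12.73 + j7.927 V
  V3 = 51.9·(cos(-60.5°) + j·sin(-60.5°)) = 25.56 - j45.17 V
Step 2 — Sum components: V_total = 11.36 + j5.356 V.
Step 3 — Convert to polar: |V_total| = 12.56 V, ∠V_total = 25.2°.

V_total = 12.56∠25.2° V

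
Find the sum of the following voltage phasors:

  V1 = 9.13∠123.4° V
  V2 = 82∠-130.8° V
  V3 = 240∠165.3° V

Step 1 — Convert each phasor to rectangular form:
  V1 = 9.13·(cos(123.4°) + j·sin(123.4°)) = -5.026 + j7.622 V
  V2 = 82·(cos(-130.8°) + j·sin(-130.8°)) = -53.58 - j62.07 V
  V3 = 240·(cos(165.3°) + j·sin(165.3°)) = -232.1 + j60.9 V
Step 2 — Sum components: V_total = -290.8 + j6.45 V.
Step 3 — Convert to polar: |V_total| = 290.8 V, ∠V_total = 178.7°.

V_total = 290.8∠178.7° V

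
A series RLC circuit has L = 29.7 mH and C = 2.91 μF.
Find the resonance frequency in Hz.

Step 1 — Resonance condition Im(Z)=0 gives ω₀ = 1/√(LC).
Step 2 — ω₀ = 1/√(0.0297·2.91e-06) = 3402 rad/s.
Step 3 — f₀ = ω₀/(2π) = 541.4 Hz.

f₀ = 541.4 Hz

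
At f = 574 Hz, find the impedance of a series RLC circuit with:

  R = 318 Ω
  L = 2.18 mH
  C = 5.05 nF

Step 1 — Angular frequency: ω = 2π·f = 2π·574 = 3607 rad/s.
Step 2 — Component impedances:
  R: Z = R = 318 Ω
  L: Z = jωL = j·3607·0.00218 = 0 + j7.862 Ω
  C: Z = 1/(jωC) = -j/(ω·C) = 0 - j5.491e+04 Ω
Step 3 — Series combination: Z_total = R + L + C = 318 - j5.49e+04 Ω = 5.49e+04∠-89.7° Ω.

Z = 318 - j5.49e+04 Ω = 5.49e+04∠-89.7° Ω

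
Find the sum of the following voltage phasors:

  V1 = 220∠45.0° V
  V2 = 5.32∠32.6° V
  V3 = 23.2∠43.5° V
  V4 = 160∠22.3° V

Step 1 — Convert each phasor to rectangular form:
  V1 = 220·(cos(45.0°) + j·sin(45.0°)) = 155.6 + j155.6 V
  V2 = 5.32·(cos(32.6°) + j·sin(32.6°)) = 4.482 + j2.866 V
  V3 = 23.2·(cos(43.5°) + j·sin(43.5°)) = 16.83 + j15.97 V
  V4 = 160·(cos(22.3°) + j·sin(22.3°)) = 148 + j60.71 V
Step 2 — Sum components: V_total = 324.9 + j235.1 V.
Step 3 — Convert to polar: |V_total| = 401.1 V, ∠V_total = 35.9°.

V_total = 401.1∠35.9° V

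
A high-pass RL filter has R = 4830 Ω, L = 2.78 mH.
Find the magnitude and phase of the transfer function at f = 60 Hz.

Step 1 — Angular frequency: ω = 2π·60 = 377 rad/s.
Step 2 — Transfer function: H(jω) = jωL/(R + jωL).
Step 3 — Numerator jωL = j·1.048; denominator R + jωL = 4830 + j1.048.
Step 4 — H = 4.708e-08 + j0.000217.
Step 5 — Magnitude: |H| = 0.000217 (-73.3 dB); phase: φ = 90.0°.

|H| = 0.000217 (-73.3 dB), φ = 90.0°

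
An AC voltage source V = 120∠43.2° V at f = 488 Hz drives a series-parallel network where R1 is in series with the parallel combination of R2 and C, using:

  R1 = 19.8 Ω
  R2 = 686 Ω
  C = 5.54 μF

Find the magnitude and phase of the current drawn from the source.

Step 1 — Angular frequency: ω = 2π·f = 2π·488 = 3066 rad/s.
Step 2 — Component impedances:
  R1: Z = R = 19.8 Ω
  R2: Z = R = 686 Ω
  C: Z = 1/(jωC) = -j/(ω·C) = 0 - j58.87 Ω
Step 3 — Parallel branch: R2 || C = 1/(1/R2 + 1/C) = 5.015 - j58.44 Ω.
Step 4 — Series with R1: Z_total = R1 + (R2 || C) = 24.81 - j58.44 Ω = 63.49∠-67.0° Ω.
Step 5 — Source phasor: V = 120∠43.2° V = 87.48 + j82.15 V.
Step 6 — Ohm's law: I = V / Z_total = (87.48 + j82.15) / (24.81 - j58.44) = -0.6524 + j1.774 A.
Step 7 — Convert to polar: |I| = 1.89 A, ∠I = 110.2°.

I = 1.89∠110.2° A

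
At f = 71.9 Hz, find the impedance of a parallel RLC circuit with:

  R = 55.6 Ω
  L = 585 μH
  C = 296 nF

Step 1 — Angular frequency: ω = 2π·f = 2π·71.9 = 451.8 rad/s.
Step 2 — Component impedances:
  R: Z = R = 55.6 Ω
  L: Z = jωL = j·451.8·0.000585 = 0 + j0.2643 Ω
  C: Z = 1/(jωC) = -j/(ω·C) = 0 - j7478 Ω
Step 3 — Parallel combination: 1/Z_total = 1/R + 1/L + 1/C; Z_total = 0.001256 + j0.2643 Ω = 0.2643∠89.7° Ω.

Z = 0.001256 + j0.2643 Ω = 0.2643∠89.7° Ω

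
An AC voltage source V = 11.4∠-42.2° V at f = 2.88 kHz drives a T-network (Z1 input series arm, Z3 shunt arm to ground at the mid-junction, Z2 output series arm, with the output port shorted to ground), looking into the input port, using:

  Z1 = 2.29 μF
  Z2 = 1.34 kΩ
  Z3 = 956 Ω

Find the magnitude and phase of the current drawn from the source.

Step 1 — Angular frequency: ω = 2π·f = 2π·2880 = 1.81e+04 rad/s.
Step 2 — Component impedances:
  Z1: Z = 1/(jωC) = -j/(ω·C) = 0 - j24.13 Ω
  Z2: Z = R = 1340 Ω
  Z3: Z = R = 956 Ω
Step 3 — With the output port shorted to ground, the output series arm Z2 runs from the junction to ground; the shunt arm Z3 also runs from the junction to ground. They appear in parallel: Z3 || Z2 = 557.9 Ω.
Step 4 — Series with input arm Z1: Z_in = Z1 + (Z3 || Z2) = 557.9 - j24.13 Ω = 558.5∠-2.5° Ω.
Step 5 — Source phasor: V = 11.4∠-42.2° V = 8.445 - j7.658 V.
Step 6 — Ohm's law: I = V / Z_total = (8.445 - j7.658) / (557.9 - j24.13) = 0.0157 - j0.01305 A.
Step 7 — Convert to polar: |I| = 0.02041 A, ∠I = -39.7°.

I = 0.02041∠-39.7° A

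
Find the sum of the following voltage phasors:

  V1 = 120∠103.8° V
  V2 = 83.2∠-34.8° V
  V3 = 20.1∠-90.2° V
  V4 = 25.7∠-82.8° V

Step 1 — Convert each phasor to rectangular form:
  V1 = 120·(cos(103.8°) + j·sin(103.8°)) = -28.62 + j116.5 V
  V2 = 83.2·(cos(-34.8°) + j·sin(-34.8°)) = 68.32 - j47.48 V
  V3 = 20.1·(cos(-90.2°) + j·sin(-90.2°)) = -0.07016 - j20.1 V
  V4 = 25.7·(cos(-82.8°) + j·sin(-82.8°)) = 3.221 - j25.5 V
Step 2 — Sum components: V_total = 42.85 + j23.46 V.
Step 3 — Convert to polar: |V_total| = 48.85 V, ∠V_total = 28.7°.

V_total = 48.85∠28.7° V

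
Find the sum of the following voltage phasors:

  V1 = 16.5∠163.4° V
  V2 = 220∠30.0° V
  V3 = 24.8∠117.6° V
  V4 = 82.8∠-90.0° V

Step 1 — Convert each phasor to rectangular form:
  V1 = 16.5·(cos(163.4°) + j·sin(163.4°)) = -15.81 + j4.714 V
  V2 = 220·(cos(30.0°) + j·sin(30.0°)) = 190.5 + j110 V
  V3 = 24.8·(cos(117.6°) + j·sin(117.6°)) = -11.49 + j21.98 V
  V4 = 82.8·(cos(-90.0°) + j·sin(-90.0°)) = 0 - j82.8 V
Step 2 — Sum components: V_total = 163.2 + j53.89 V.
Step 3 — Convert to polar: |V_total| = 171.9 V, ∠V_total = 18.3°.

V_total = 171.9∠18.3° V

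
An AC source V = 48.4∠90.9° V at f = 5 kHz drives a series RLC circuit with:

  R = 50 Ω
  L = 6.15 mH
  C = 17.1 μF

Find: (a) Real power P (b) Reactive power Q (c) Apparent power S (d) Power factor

Step 1 — Angular frequency: ω = 2π·f = 2π·5000 = 3.142e+04 rad/s.
Step 2 — Component impedances:
  R: Z = R = 50 Ω
  L: Z = jωL = j·3.142e+04·0.00615 = 0 + j193.2 Ω
  C: Z = 1/(jωC) = -j/(ω·C) = 0 - j1.861 Ω
Step 3 — Series combination: Z_total = R + L + C = 50 + j191.3 Ω = 197.8∠75.4° Ω.
Step 4 — Source phasor: V = 48.4∠90.9° V = -0.7602 + j48.39 V.
Step 5 — Current: I = V / Z = 0.2358 + j0.06558 A = 0.2447∠15.5° A.
Step 6 — Complex power: S = V·I* = 2.995 + j11.46 VA.
Step 7 — Real power: P = Re(S) = 2.995 W.
Step 8 — Reactive power: Q = Im(S) = 11.46 VAR.
Step 9 — Apparent power: |S| = 11.84 VA.
Step 10 — Power factor: PF = P/|S| = 0.2528 (lagging).

(a) P = 2.995 W  (b) Q = 11.46 VAR  (c) S = 11.84 VA  (d) PF = 0.2528 (lagging)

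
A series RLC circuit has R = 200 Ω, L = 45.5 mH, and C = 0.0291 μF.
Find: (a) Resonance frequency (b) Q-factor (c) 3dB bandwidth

Step 1 — Resonance: ω₀ = 1/√(LC) = 1/√(0.0455·2.91e-08) = 2.748e+04 rad/s.
Step 2 — f₀ = ω₀/(2π) = 4374 Hz.
Step 3 — Series Q: Q = ω₀L/R = 2.748e+04·0.0455/200 = 6.252.
Step 4 — Bandwidth: Δω = ω₀/Q = 4396 rad/s; BW = Δω/(2π) = 699.6 Hz.

(a) f₀ = 4374 Hz  (b) Q = 6.252  (c) BW = 699.6 Hz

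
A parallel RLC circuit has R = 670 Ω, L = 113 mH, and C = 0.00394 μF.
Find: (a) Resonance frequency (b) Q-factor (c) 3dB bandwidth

Step 1 — Resonance: ω₀ = 1/√(LC) = 1/√(0.113·3.94e-09) = 4.739e+04 rad/s.
Step 2 — f₀ = ω₀/(2π) = 7543 Hz.
Step 3 — Parallel Q: Q = R/(ω₀L) = 670/(4.739e+04·0.113) = 0.1251.
Step 4 — Bandwidth: Δω = ω₀/Q = 3.788e+05 rad/s; BW = Δω/(2π) = 6.029e+04 Hz.

(a) f₀ = 7543 Hz  (b) Q = 0.1251  (c) BW = 6.029e+04 Hz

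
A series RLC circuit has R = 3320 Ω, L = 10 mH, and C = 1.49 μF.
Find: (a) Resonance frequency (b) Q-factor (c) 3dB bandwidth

Step 1 — Resonance condition Im(Z)=0 gives ω₀ = 1/√(LC).
Step 2 — ω₀ = 1/√(0.01·1.49e-06) = 8192 rad/s.
Step 3 — f₀ = ω₀/(2π) = 1304 Hz.
Step 4 — Series Q: Q = ω₀L/R = 8192·0.01/3320 = 0.02468.
Step 5 — 3dB bandwidth: Δω = ω₀/Q = 3.32e+05 rad/s; BW = Δω/(2π) = 5.284e+04 Hz.

(a) f₀ = 1304 Hz  (b) Q = 0.02468  (c) BW = 5.284e+04 Hz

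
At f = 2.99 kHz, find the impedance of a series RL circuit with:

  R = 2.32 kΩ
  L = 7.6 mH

Step 1 — Angular frequency: ω = 2π·f = 2π·2990 = 1.879e+04 rad/s.
Step 2 — Component impedances:
  R: Z = R = 2320 Ω
  L: Z = jωL = j·1.879e+04·0.0076 = 0 + j142.8 Ω
Step 3 — Series combination: Z_total = R + L = 2320 + j142.8 Ω = 2324∠3.5° Ω.

Z = 2320 + j142.8 Ω = 2324∠3.5° Ω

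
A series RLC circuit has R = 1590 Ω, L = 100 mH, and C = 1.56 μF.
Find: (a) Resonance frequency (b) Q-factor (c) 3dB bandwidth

Step 1 — Resonance: ω₀ = 1/√(LC) = 1/√(0.1·1.56e-06) = 2532 rad/s.
Step 2 — f₀ = ω₀/(2π) = 403 Hz.
Step 3 — Series Q: Q = ω₀L/R = 2532·0.1/1590 = 0.1592.
Step 4 — Bandwidth: Δω = ω₀/Q = 1.59e+04 rad/s; BW = Δω/(2π) = 2531 Hz.

(a) f₀ = 403 Hz  (b) Q = 0.1592  (c) BW = 2531 Hz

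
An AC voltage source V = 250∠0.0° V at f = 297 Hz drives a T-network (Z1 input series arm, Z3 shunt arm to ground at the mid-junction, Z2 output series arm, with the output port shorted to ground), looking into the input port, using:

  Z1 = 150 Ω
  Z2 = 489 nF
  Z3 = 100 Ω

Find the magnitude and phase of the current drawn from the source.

Step 1 — Angular frequency: ω = 2π·f = 2π·297 = 1866 rad/s.
Step 2 — Component impedances:
  Z1: Z = R = 150 Ω
  Z2: Z = 1/(jωC) = -j/(ω·C) = 0 - j1096 Ω
  Z3: Z = R = 100 Ω
Step 3 — With the output port shorted to ground, the output series arm Z2 runs from the junction to ground; the shunt arm Z3 also runs from the junction to ground. They appear in parallel: Z3 || Z2 = 99.17 - j9.05 Ω.
Step 4 — Series with input arm Z1: Z_in = Z1 + (Z3 || Z2) = 249.2 - j9.05 Ω = 249.3∠-2.1° Ω.
Step 5 — Source phasor: V = 250∠0.0° V = 250 V.
Step 6 — Ohm's law: I = V / Z_total = (250) / (249.2 - j9.05) = 1.002 + j0.03639 A.
Step 7 — Convert to polar: |I| = 1.003 A, ∠I = 2.1°.

I = 1.003∠2.1° A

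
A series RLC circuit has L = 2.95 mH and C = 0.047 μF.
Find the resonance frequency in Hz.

Step 1 — Resonance condition Im(Z)=0 gives ω₀ = 1/√(LC).
Step 2 — ω₀ = 1/√(0.00295·4.7e-08) = 8.493e+04 rad/s.
Step 3 — f₀ = ω₀/(2π) = 1.352e+04 Hz.

f₀ = 1.352e+04 Hz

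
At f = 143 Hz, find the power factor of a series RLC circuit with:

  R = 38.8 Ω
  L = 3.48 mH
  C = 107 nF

Step 1 — Angular frequency: ω = 2π·f = 2π·143 = 898.5 rad/s.
Step 2 — Component impedances:
  R: Z = R = 38.8 Ω
  L: Z = jωL = j·898.5·0.00348 = 0 + j3.127 Ω
  C: Z = 1/(jωC) = -j/(ω·C) = 0 - j1.04e+04 Ω
Step 3 — Series combination: Z_total = R + L + C = 38.8 - j1.04e+04 Ω = 1.04e+04∠-89.8° Ω.
Step 4 — Power factor: PF = cos(φ) = Re(Z)/|Z| = 38.8/1.04e+04 = 0.003731.
Step 5 — Type: Im(Z) = -1.04e+04 ⇒ leading (phase φ = -89.8°).

PF = 0.003731 (leading, φ = -89.8°)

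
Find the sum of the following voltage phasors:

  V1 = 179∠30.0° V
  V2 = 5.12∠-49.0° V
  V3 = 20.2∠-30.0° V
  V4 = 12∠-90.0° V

Step 1 — Convert each phasor to rectangular form:
  V1 = 179·(cos(30.0°) + j·sin(30.0°)) = 155 + j89.5 V
  V2 = 5.12·(cos(-49.0°) + j·sin(-49.0°)) = 3.359 - j3.864 V
  V3 = 20.2·(cos(-30.0°) + j·sin(-30.0°)) = 17.49 - j10.1 V
  V4 = 12·(cos(-90.0°) + j·sin(-90.0°)) = 0 - j12 V
Step 2 — Sum components: V_total = 175.9 + j63.54 V.
Step 3 — Convert to polar: |V_total| = 187 V, ∠V_total = 19.9°.

V_total = 187∠19.9° V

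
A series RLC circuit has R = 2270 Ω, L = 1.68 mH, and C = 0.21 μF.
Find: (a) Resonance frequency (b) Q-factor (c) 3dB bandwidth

Step 1 — Resonance condition Im(Z)=0 gives ω₀ = 1/√(LC).
Step 2 — ω₀ = 1/√(0.00168·2.1e-07) = 5.324e+04 rad/s.
Step 3 — f₀ = ω₀/(2π) = 8473 Hz.
Step 4 — Series Q: Q = ω₀L/R = 5.324e+04·0.00168/2270 = 0.0394.
Step 5 — 3dB bandwidth: Δω = ω₀/Q = 1.351e+06 rad/s; BW = Δω/(2π) = 2.15e+05 Hz.

(a) f₀ = 8473 Hz  (b) Q = 0.0394  (c) BW = 2.15e+05 Hz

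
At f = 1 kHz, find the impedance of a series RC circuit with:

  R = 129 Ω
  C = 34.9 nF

Step 1 — Angular frequency: ω = 2π·f = 2π·1000 = 6283 rad/s.
Step 2 — Component impedances:
  R: Z = R = 129 Ω
  C: Z = 1/(jωC) = -j/(ω·C) = 0 - j4560 Ω
Step 3 — Series combination: Z_total = R + C = 129 - j4560 Ω = 4562∠-88.4° Ω.

Z = 129 - j4560 Ω = 4562∠-88.4° Ω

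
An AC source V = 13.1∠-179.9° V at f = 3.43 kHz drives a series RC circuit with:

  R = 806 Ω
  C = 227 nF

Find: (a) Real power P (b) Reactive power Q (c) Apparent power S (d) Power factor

Step 1 — Angular frequency: ω = 2π·f = 2π·3430 = 2.155e+04 rad/s.
Step 2 — Component impedances:
  R: Z = R = 806 Ω
  C: Z = 1/(jωC) = -j/(ω·C) = 0 - j204.4 Ω
Step 3 — Series combination: Z_total = R + C = 806 - j204.4 Ω = 831.5∠-14.2° Ω.
Step 4 — Source phasor: V = 13.1∠-179.9° V = -13.1 - j0.02286 V.
Step 5 — Current: I = V / Z = -0.01526 - j0.003899 A = 0.01575∠-165.7° A.
Step 6 — Complex power: S = V·I* = 0.2 - j0.05073 VA.
Step 7 — Real power: P = Re(S) = 0.2 W.
Step 8 — Reactive power: Q = Im(S) = -0.05073 VAR.
Step 9 — Apparent power: |S| = 0.2064 VA.
Step 10 — Power factor: PF = P/|S| = 0.9693 (leading).

(a) P = 0.2 W  (b) Q = -0.05073 VAR  (c) S = 0.2064 VA  (d) PF = 0.9693 (leading)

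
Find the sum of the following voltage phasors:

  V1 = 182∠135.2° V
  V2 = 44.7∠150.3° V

Step 1 — Convert each phasor to rectangular form:
  V1 = 182·(cos(135.2°) + j·sin(135.2°)) = -129.1 + j128.2 V
  V2 = 44.7·(cos(150.3°) + j·sin(150.3°)) = -38.83 + j22.15 V
Step 2 — Sum components: V_total = -168 + j150.4 V.
Step 3 — Convert to polar: |V_total| = 225.5 V, ∠V_total = 138.2°.

V_total = 225.5∠138.2° V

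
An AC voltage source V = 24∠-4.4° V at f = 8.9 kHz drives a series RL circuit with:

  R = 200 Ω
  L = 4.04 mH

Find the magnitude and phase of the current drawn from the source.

Step 1 — Angular frequency: ω = 2π·f = 2π·8900 = 5.592e+04 rad/s.
Step 2 — Component impedances:
  R: Z = R = 200 Ω
  L: Z = jωL = j·5.592e+04·0.00404 = 0 + j225.9 Ω
Step 3 — Series combination: Z_total = R + L = 200 + j225.9 Ω = 301.7∠48.5° Ω.
Step 4 — Source phasor: V = 24∠-4.4° V = 23.93 - j1.841 V.
Step 5 — Ohm's law: I = V / Z_total = (23.93 - j1.841) / (200 + j225.9) = 0.048 - j0.06343 A.
Step 6 — Convert to polar: |I| = 0.07954 A, ∠I = -52.9°.

I = 0.07954∠-52.9° A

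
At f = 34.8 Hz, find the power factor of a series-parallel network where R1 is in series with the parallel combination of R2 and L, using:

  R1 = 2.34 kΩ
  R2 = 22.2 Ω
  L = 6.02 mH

Step 1 — Angular frequency: ω = 2π·f = 2π·34.8 = 218.7 rad/s.
Step 2 — Component impedances:
  R1: Z = R = 2340 Ω
  R2: Z = R = 22.2 Ω
  L: Z = jωL = j·218.7·0.00602 = 0 + j1.316 Ω
Step 3 — Parallel branch: R2 || L = 1/(1/R2 + 1/L) = 0.07777 + j1.312 Ω.
Step 4 — Series with R1: Z_total = R1 + (R2 || L) = 2340 + j1.312 Ω = 2340∠0.0° Ω.
Step 5 — Power factor: PF = cos(φ) = Re(Z)/|Z| = 2340/2340 = 1.
Step 6 — Type: Im(Z) = 1.312 ⇒ lagging (phase φ = 0.0°).

PF = 1 (lagging, φ = 0.0°)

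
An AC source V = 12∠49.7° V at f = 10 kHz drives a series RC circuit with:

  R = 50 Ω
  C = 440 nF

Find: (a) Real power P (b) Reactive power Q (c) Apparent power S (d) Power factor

Step 1 — Angular frequency: ω = 2π·f = 2π·1e+04 = 6.283e+04 rad/s.
Step 2 — Component impedances:
  R: Z = R = 50 Ω
  C: Z = 1/(jωC) = -j/(ω·C) = 0 - j36.17 Ω
Step 3 — Series combination: Z_total = R + C = 50 - j36.17 Ω = 61.71∠-35.9° Ω.
Step 4 — Source phasor: V = 12∠49.7° V = 7.761 + j9.152 V.
Step 5 — Current: I = V / Z = 0.01498 + j0.1939 A = 0.1945∠85.6° A.
Step 6 — Complex power: S = V·I* = 1.891 - j1.368 VA.
Step 7 — Real power: P = Re(S) = 1.891 W.
Step 8 — Reactive power: Q = Im(S) = -1.368 VAR.
Step 9 — Apparent power: |S| = 2.333 VA.
Step 10 — Power factor: PF = P/|S| = 0.8102 (leading).

(a) P = 1.891 W  (b) Q = -1.368 VAR  (c) S = 2.333 VA  (d) PF = 0.8102 (leading)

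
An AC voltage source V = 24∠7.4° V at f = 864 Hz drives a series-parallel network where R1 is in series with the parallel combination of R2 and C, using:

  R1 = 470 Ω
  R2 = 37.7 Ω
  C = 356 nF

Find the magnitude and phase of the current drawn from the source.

Step 1 — Angular frequency: ω = 2π·f = 2π·864 = 5429 rad/s.
Step 2 — Component impedances:
  R1: Z = R = 470 Ω
  R2: Z = R = 37.7 Ω
  C: Z = 1/(jωC) = -j/(ω·C) = 0 - j517.4 Ω
Step 3 — Parallel branch: R2 || C = 1/(1/R2 + 1/C) = 37.5 - j2.732 Ω.
Step 4 — Series with R1: Z_total = R1 + (R2 || C) = 507.5 - j2.732 Ω = 507.5∠-0.3° Ω.
Step 5 — Source phasor: V = 24∠7.4° V = 23.8 + j3.091 V.
Step 6 — Ohm's law: I = V / Z_total = (23.8 + j3.091) / (507.5 - j2.732) = 0.04686 + j0.006343 A.
Step 7 — Convert to polar: |I| = 0.04729 A, ∠I = 7.7°.

I = 0.04729∠7.7° A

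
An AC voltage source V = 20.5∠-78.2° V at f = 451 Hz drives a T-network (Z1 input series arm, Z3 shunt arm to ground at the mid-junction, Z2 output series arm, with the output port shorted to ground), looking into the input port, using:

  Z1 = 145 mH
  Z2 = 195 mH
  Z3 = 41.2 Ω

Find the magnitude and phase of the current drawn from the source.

Step 1 — Angular frequency: ω = 2π·f = 2π·451 = 2834 rad/s.
Step 2 — Component impedances:
  Z1: Z = jωL = j·2834·0.145 = 0 + j410.9 Ω
  Z2: Z = jωL = j·2834·0.195 = 0 + j552.6 Ω
  Z3: Z = R = 41.2 Ω
Step 3 — With the output port shorted to ground, the output series arm Z2 runs from the junction to ground; the shunt arm Z3 also runs from the junction to ground. They appear in parallel: Z3 || Z2 = 40.97 + j3.055 Ω.
Step 4 — Series with input arm Z1: Z_in = Z1 + (Z3 || Z2) = 40.97 + j413.9 Ω = 416∠84.3° Ω.
Step 5 — Source phasor: V = 20.5∠-78.2° V = 4.192 - j20.07 V.
Step 6 — Ohm's law: I = V / Z_total = (4.192 - j20.07) / (40.97 + j413.9) = -0.04701 - j0.01478 A.
Step 7 — Convert to polar: |I| = 0.04928 A, ∠I = -162.5°.

I = 0.04928∠-162.5° A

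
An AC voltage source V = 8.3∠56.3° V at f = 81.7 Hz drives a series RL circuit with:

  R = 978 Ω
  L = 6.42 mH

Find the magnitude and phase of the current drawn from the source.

Step 1 — Angular frequency: ω = 2π·f = 2π·81.7 = 513.3 rad/s.
Step 2 — Component impedances:
  R: Z = R = 978 Ω
  L: Z = jωL = j·513.3·0.00642 = 0 + j3.296 Ω
Step 3 — Series combination: Z_total = R + L = 978 + j3.296 Ω = 978∠0.2° Ω.
Step 4 — Source phasor: V = 8.3∠56.3° V = 4.605 + j6.905 V.
Step 5 — Ohm's law: I = V / Z_total = (4.605 + j6.905) / (978 + j3.296) = 0.004733 + j0.007045 A.
Step 6 — Convert to polar: |I| = 0.008487 A, ∠I = 56.1°.

I = 0.008487∠56.1° A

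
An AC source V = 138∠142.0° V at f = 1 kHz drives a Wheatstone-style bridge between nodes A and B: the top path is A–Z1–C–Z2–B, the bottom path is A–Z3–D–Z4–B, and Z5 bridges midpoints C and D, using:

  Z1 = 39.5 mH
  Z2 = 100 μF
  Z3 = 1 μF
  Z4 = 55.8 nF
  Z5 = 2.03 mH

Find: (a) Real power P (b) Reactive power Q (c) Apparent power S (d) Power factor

Step 1 — Angular frequency: ω = 2π·f = 2π·1000 = 6283 rad/s.
Step 2 — Component impedances:
  Z1: Z = jωL = j·6283·0.0395 = 0 + j248.2 Ω
  Z2: Z = 1/(jωC) = -j/(ω·C) = 0 - j1.592 Ω
  Z3: Z = 1/(jωC) = -j/(ω·C) = 0 - j159.2 Ω
  Z4: Z = 1/(jωC) = -j/(ω·C) = 0 - j2852 Ω
  Z5: Z = jωL = j·6283·0.00203 = 0 + j12.75 Ω
Step 3 — Bridge requires nodal analysis (the Z5 bridge couples midpoints C and D, so the two paths cannot be reduced to a simple series/parallel combination). Setting node B to ground and injecting 1 A at node A, the 3-node admittance system at A, C, D solves to V_A = Z_AB = 0 - j358.3 Ω = 358.3∠-90.0° Ω.
Step 4 — Source phasor: V = 138∠142.0° V = -108.7 + j84.96 V.
Step 5 — Current: I = V / Z = -0.2372 - j0.3035 A = 0.3852∠-128.0° A.
Step 6 — Complex power: S = V·I* = 0 - j53.16 VA.
Step 7 — Real power: P = Re(S) = 0 W.
Step 8 — Reactive power: Q = Im(S) = -53.16 VAR.
Step 9 — Apparent power: |S| = 53.16 VA.
Step 10 — Power factor: PF = P/|S| = 0 (leading).

(a) P = 0 W  (b) Q = -53.16 VAR  (c) S = 53.16 VA  (d) PF = 0 (leading)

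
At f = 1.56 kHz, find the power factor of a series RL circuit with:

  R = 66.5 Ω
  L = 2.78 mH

Step 1 — Angular frequency: ω = 2π·f = 2π·1560 = 9802 rad/s.
Step 2 — Component impedances:
  R: Z = R = 66.5 Ω
  L: Z = jωL = j·9802·0.00278 = 0 + j27.25 Ω
Step 3 — Series combination: Z_total = R + L = 66.5 + j27.25 Ω = 71.87∠22.3° Ω.
Step 4 — Power factor: PF = cos(φ) = Re(Z)/|Z| = 66.5/71.87 = 0.9253.
Step 5 — Type: Im(Z) = 27.25 ⇒ lagging (phase φ = 22.3°).

PF = 0.9253 (lagging, φ = 22.3°)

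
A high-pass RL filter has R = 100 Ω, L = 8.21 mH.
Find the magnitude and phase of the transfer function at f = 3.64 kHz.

Step 1 — Angular frequency: ω = 2π·3640 = 2.287e+04 rad/s.
Step 2 — Transfer function: H(jω) = jωL/(R + jωL).
Step 3 — Numerator jωL = j·187.8; denominator R + jωL = 100 + j187.8.
Step 4 — H = 0.779 + j0.4149.
Step 5 — Magnitude: |H| = 0.8826 (-1.1 dB); phase: φ = 28.0°.

|H| = 0.8826 (-1.1 dB), φ = 28.0°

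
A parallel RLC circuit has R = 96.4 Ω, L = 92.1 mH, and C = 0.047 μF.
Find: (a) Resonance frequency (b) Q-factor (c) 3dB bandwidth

Step 1 — Resonance: ω₀ = 1/√(LC) = 1/√(0.0921·4.7e-08) = 1.52e+04 rad/s.
Step 2 — f₀ = ω₀/(2π) = 2419 Hz.
Step 3 — Parallel Q: Q = R/(ω₀L) = 96.4/(1.52e+04·0.0921) = 0.06886.
Step 4 — Bandwidth: Δω = ω₀/Q = 2.207e+05 rad/s; BW = Δω/(2π) = 3.513e+04 Hz.

(a) f₀ = 2419 Hz  (b) Q = 0.06886  (c) BW = 3.513e+04 Hz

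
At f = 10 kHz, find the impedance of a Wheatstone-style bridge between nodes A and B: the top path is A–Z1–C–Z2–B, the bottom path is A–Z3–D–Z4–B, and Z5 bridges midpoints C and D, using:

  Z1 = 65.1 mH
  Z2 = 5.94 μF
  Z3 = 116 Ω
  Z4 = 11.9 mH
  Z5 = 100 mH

Step 1 — Angular frequency: ω = 2π·f = 2π·1e+04 = 6.283e+04 rad/s.
Step 2 — Component impedances:
  Z1: Z = jωL = j·6.283e+04·0.0651 = 0 + j4090 Ω
  Z2: Z = 1/(jωC) = -j/(ω·C) = 0 - j2.679 Ω
  Z3: Z = R = 116 Ω
  Z4: Z = jωL = j·6.283e+04·0.0119 = 0 + j747.7 Ω
  Z5: Z = jωL = j·6.283e+04·0.1 = 0 + j6283 Ω
Step 3 — Bridge requires nodal analysis (the Z5 bridge couples midpoints C and D, so the two paths cannot be reduced to a simple series/parallel combination). Setting node B to ground and injecting 1 A at node A, the 3-node admittance system at A, C, D solves to V_A = Z_AB = 85.64 + j576.3 Ω = 582.6∠81.5° Ω.

Z = 85.64 + j576.3 Ω = 582.6∠81.5° Ω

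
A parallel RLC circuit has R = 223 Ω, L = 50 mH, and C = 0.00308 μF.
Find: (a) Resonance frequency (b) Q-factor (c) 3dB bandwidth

Step 1 — Resonance: ω₀ = 1/√(LC) = 1/√(0.05·3.08e-09) = 8.058e+04 rad/s.
Step 2 — f₀ = ω₀/(2π) = 1.283e+04 Hz.
Step 3 — Parallel Q: Q = R/(ω₀L) = 223/(8.058e+04·0.05) = 0.05535.
Step 4 — Bandwidth: Δω = ω₀/Q = 1.456e+06 rad/s; BW = Δω/(2π) = 2.317e+05 Hz.

(a) f₀ = 1.283e+04 Hz  (b) Q = 0.05535  (c) BW = 2.317e+05 Hz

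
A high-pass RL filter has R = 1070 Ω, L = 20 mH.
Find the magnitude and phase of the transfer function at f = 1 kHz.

Step 1 — Angular frequency: ω = 2π·1000 = 6283 rad/s.
Step 2 — Transfer function: H(jω) = jωL/(R + jωL).
Step 3 — Numerator jωL = j·125.7; denominator R + jωL = 1070 + j125.7.
Step 4 — H = 0.01361 + j0.1158.
Step 5 — Magnitude: |H| = 0.1166 (-18.7 dB); phase: φ = 83.3°.

|H| = 0.1166 (-18.7 dB), φ = 83.3°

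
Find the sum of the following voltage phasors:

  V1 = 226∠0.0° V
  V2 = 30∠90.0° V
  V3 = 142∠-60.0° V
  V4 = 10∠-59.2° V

Step 1 — Convert each phasor to rectangular form:
  V1 = 226·(cos(0.0°) + j·sin(0.0°)) = 226 V
  V2 = 30·(cos(90.0°) + j·sin(90.0°)) = 0 + j30 V
  V3 = 142·(cos(-60.0°) + j·sin(-60.0°)) = 71 - j123 V
  V4 = 10·(cos(-59.2°) + j·sin(-59.2°)) = 5.12 - j8.59 V
Step 2 — Sum components: V_total = 302.1 - j101.6 V.
Step 3 — Convert to polar: |V_total| = 318.7 V, ∠V_total = -18.6°.

V_total = 318.7∠-18.6° V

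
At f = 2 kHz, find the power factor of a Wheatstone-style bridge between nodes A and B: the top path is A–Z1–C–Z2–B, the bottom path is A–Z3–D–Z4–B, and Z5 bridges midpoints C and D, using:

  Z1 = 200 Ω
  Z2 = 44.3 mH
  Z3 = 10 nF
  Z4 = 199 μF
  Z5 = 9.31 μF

Step 1 — Angular frequency: ω = 2π·f = 2π·2000 = 1.257e+04 rad/s.
Step 2 — Component impedances:
  Z1: Z = R = 200 Ω
  Z2: Z = jωL = j·1.257e+04·0.0443 = 0 + j556.7 Ω
  Z3: Z = 1/(jωC) = -j/(ω·C) = 0 - j7958 Ω
  Z4: Z = 1/(jωC) = -j/(ω·C) = 0 - j0.3999 Ω
  Z5: Z = 1/(jωC) = -j/(ω·C) = 0 - j8.548 Ω
Step 3 — Bridge requires nodal analysis (the Z5 bridge couples midpoints C and D, so the two paths cannot be reduced to a simple series/parallel combination). Setting node B to ground and injecting 1 A at node A, the 3-node admittance system at A, C, D solves to V_A = Z_AB = 199.4 - j14.09 Ω = 199.9∠-4.0° Ω.
Step 4 — Power factor: PF = cos(φ) = Re(Z)/|Z| = 199.4/199.9 = 0.9975.
Step 5 — Type: Im(Z) = -14.09 ⇒ leading (phase φ = -4.0°).

PF = 0.9975 (leading, φ = -4.0°)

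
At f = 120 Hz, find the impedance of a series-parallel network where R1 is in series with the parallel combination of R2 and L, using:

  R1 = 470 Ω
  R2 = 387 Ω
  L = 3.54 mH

Step 1 — Angular frequency: ω = 2π·f = 2π·120 = 754 rad/s.
Step 2 — Component impedances:
  R1: Z = R = 470 Ω
  R2: Z = R = 387 Ω
  L: Z = jωL = j·754·0.00354 = 0 + j2.669 Ω
Step 3 — Parallel branch: R2 || L = 1/(1/R2 + 1/L) = 0.01841 + j2.669 Ω.
Step 4 — Series with R1: Z_total = R1 + (R2 || L) = 470 + j2.669 Ω = 470∠0.3° Ω.

Z = 470 + j2.669 Ω = 470∠0.3° Ω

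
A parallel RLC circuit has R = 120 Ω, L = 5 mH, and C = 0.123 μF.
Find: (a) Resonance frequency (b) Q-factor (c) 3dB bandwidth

Step 1 — Resonance: ω₀ = 1/√(LC) = 1/√(0.005·1.23e-07) = 4.032e+04 rad/s.
Step 2 — f₀ = ω₀/(2π) = 6418 Hz.
Step 3 — Parallel Q: Q = R/(ω₀L) = 120/(4.032e+04·0.005) = 0.5952.
Step 4 — Bandwidth: Δω = ω₀/Q = 6.775e+04 rad/s; BW = Δω/(2π) = 1.078e+04 Hz.

(a) f₀ = 6418 Hz  (b) Q = 0.5952  (c) BW = 1.078e+04 Hz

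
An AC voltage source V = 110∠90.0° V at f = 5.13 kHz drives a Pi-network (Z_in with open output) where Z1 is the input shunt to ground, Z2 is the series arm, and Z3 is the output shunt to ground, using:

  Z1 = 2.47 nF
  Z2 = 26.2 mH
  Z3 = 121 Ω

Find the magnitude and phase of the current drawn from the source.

Step 1 — Angular frequency: ω = 2π·f = 2π·5130 = 3.223e+04 rad/s.
Step 2 — Component impedances:
  Z1: Z = 1/(jωC) = -j/(ω·C) = 0 - j1.256e+04 Ω
  Z2: Z = jωL = j·3.223e+04·0.0262 = 0 + j844.5 Ω
  Z3: Z = R = 121 Ω
Step 3 — With open output, the series arm Z2 and the output shunt Z3 appear in series to ground: Z2 + Z3 = 121 + j844.5 Ω.
Step 4 — Parallel with input shunt Z1: Z_in = Z1 || (Z2 + Z3) = 139.1 + j903.9 Ω = 914.6∠81.3° Ω.
Step 5 — Source phasor: V = 110∠90.0° V = 0 + j110 V.
Step 6 — Ohm's law: I = V / Z_total = (0 + j110) / (139.1 + j903.9) = 0.1189 + j0.01829 A.
Step 7 — Convert to polar: |I| = 0.1203 A, ∠I = 8.7°.

I = 0.1203∠8.7° A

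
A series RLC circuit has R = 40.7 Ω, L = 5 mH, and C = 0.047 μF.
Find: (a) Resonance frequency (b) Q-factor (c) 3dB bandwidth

Step 1 — Resonance condition Im(Z)=0 gives ω₀ = 1/√(LC).
Step 2 — ω₀ = 1/√(0.005·4.7e-08) = 6.523e+04 rad/s.
Step 3 — f₀ = ω₀/(2π) = 1.038e+04 Hz.
Step 4 — Series Q: Q = ω₀L/R = 6.523e+04·0.005/40.7 = 8.014.
Step 5 — 3dB bandwidth: Δω = ω₀/Q = 8140 rad/s; BW = Δω/(2π) = 1296 Hz.

(a) f₀ = 1.038e+04 Hz  (b) Q = 8.014  (c) BW = 1296 Hz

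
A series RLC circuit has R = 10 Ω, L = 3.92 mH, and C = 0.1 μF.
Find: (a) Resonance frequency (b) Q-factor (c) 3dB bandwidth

Step 1 — Resonance: ω₀ = 1/√(LC) = 1/√(0.00392·1e-07) = 5.051e+04 rad/s.
Step 2 — f₀ = ω₀/(2π) = 8039 Hz.
Step 3 — Series Q: Q = ω₀L/R = 5.051e+04·0.00392/10 = 19.8.
Step 4 — Bandwidth: Δω = ω₀/Q = 2551 rad/s; BW = Δω/(2π) = 406 Hz.

(a) f₀ = 8039 Hz  (b) Q = 19.8  (c) BW = 406 Hz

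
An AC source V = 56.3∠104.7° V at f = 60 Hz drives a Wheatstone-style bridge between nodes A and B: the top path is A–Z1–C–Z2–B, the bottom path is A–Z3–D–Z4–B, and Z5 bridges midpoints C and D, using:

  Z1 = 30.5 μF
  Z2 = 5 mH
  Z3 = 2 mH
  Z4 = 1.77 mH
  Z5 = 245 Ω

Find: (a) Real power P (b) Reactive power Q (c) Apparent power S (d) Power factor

Step 1 — Angular frequency: ω = 2π·f = 2π·60 = 377 rad/s.
Step 2 — Component impedances:
  Z1: Z = 1/(jωC) = -j/(ω·C) = 0 - j86.97 Ω
  Z2: Z = jωL = j·377·0.005 = 0 + j1.885 Ω
  Z3: Z = jωL = j·377·0.002 = 0 + j0.754 Ω
  Z4: Z = jωL = j·377·0.00177 = 0 + j0.6673 Ω
  Z5: Z = R = 245 Ω
Step 3 — Bridge requires nodal analysis (the Z5 bridge couples midpoints C and D, so the two paths cannot be reduced to a simple series/parallel combination). Setting node B to ground and injecting 1 A at node A, the 3-node admittance system at A, C, D solves to V_A = Z_AB = 0.002061 + j1.445 Ω = 1.445∠89.9° Ω.
Step 4 — Source phasor: V = 56.3∠104.7° V = -14.29 + j54.46 V.
Step 5 — Current: I = V / Z = 37.66 + j9.938 A = 38.95∠14.8° A.
Step 6 — Complex power: S = V·I* = 3.127 + j2193 VA.
Step 7 — Real power: P = Re(S) = 3.127 W.
Step 8 — Reactive power: Q = Im(S) = 2193 VAR.
Step 9 — Apparent power: |S| = 2193 VA.
Step 10 — Power factor: PF = P/|S| = 0.001426 (lagging).

(a) P = 3.127 W  (b) Q = 2193 VAR  (c) S = 2193 VA  (d) PF = 0.001426 (lagging)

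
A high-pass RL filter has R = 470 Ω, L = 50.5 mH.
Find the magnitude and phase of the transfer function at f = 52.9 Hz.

Step 1 — Angular frequency: ω = 2π·52.9 = 332.4 rad/s.
Step 2 — Transfer function: H(jω) = jωL/(R + jωL).
Step 3 — Numerator jωL = j·16.79; denominator R + jωL = 470 + j16.79.
Step 4 — H = 0.001274 + j0.03567.
Step 5 — Magnitude: |H| = 0.03569 (-28.9 dB); phase: φ = 88.0°.

|H| = 0.03569 (-28.9 dB), φ = 88.0°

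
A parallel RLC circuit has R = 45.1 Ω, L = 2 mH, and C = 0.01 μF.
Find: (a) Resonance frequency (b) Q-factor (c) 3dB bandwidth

Step 1 — Resonance: ω₀ = 1/√(LC) = 1/√(0.002·1e-08) = 2.236e+05 rad/s.
Step 2 — f₀ = ω₀/(2π) = 3.559e+04 Hz.
Step 3 — Parallel Q: Q = R/(ω₀L) = 45.1/(2.236e+05·0.002) = 0.1008.
Step 4 — Bandwidth: Δω = ω₀/Q = 2.217e+06 rad/s; BW = Δω/(2π) = 3.529e+05 Hz.

(a) f₀ = 3.559e+04 Hz  (b) Q = 0.1008  (c) BW = 3.529e+05 Hz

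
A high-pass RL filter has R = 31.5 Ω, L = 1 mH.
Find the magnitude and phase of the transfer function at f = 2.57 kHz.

Step 1 — Angular frequency: ω = 2π·2570 = 1.615e+04 rad/s.
Step 2 — Transfer function: H(jω) = jωL/(R + jωL).
Step 3 — Numerator jωL = j·16.15; denominator R + jωL = 31.5 + j16.15.
Step 4 — H = 0.2081 + j0.4059.
Step 5 — Magnitude: |H| = 0.4562 (-6.8 dB); phase: φ = 62.9°.

|H| = 0.4562 (-6.8 dB), φ = 62.9°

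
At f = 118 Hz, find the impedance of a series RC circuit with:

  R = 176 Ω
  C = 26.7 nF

Step 1 — Angular frequency: ω = 2π·f = 2π·118 = 741.4 rad/s.
Step 2 — Component impedances:
  R: Z = R = 176 Ω
  C: Z = 1/(jωC) = -j/(ω·C) = 0 - j5.052e+04 Ω
Step 3 — Series combination: Z_total = R + C = 176 - j5.052e+04 Ω = 5.052e+04∠-89.8° Ω.

Z = 176 - j5.052e+04 Ω = 5.052e+04∠-89.8° Ω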